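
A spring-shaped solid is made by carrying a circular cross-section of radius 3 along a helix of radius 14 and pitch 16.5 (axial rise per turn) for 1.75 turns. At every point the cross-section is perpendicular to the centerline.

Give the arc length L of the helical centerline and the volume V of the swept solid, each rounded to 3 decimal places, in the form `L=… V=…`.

2πR = 2π·14 = 87.964594
per-turn = √(87.964594² + 16.5²) = √(7737.7699 + 272.25) = √8010.0199 = 89.498714
L = 1.75 × 89.498714 = 156.622750
V = π·3² × L = 28.274334 × 156.622750 = 4428.403925

L=156.623 V=4428.404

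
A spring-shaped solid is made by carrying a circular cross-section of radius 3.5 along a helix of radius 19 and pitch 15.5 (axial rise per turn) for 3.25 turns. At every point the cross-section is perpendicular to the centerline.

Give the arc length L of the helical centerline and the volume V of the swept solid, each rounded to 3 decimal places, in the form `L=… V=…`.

L=391.243 V=15056.806

2πR = 2π·19 = 119.380521
per-turn = √(119.380521² + 15.5²) = √(14251.7088 + 240.25) = √14491.9588 = 120.382552
L = 3.25 × 120.382552 = 391.243293
V = π·3.5² × L = 38.484510 × 391.243293 = 15056.806426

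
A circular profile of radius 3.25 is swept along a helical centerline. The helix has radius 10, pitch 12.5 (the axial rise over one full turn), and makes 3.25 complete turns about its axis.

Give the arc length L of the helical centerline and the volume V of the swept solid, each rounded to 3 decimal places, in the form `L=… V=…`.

L=208.205 V=6908.893

2πR = 2π·10 = 62.831853
per-turn = √(62.831853² + 12.5²) = √(3947.8418 + 156.25) = √4104.0918 = 64.063186
L = 3.25 × 64.063186 = 208.205353
V = π·3.25² × L = 33.183072 × 208.205353 = 6908.893319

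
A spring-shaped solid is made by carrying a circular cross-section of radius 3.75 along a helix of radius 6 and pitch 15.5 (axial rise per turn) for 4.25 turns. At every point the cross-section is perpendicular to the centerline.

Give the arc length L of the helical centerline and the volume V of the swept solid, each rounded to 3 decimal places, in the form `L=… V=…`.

2πR = 2π·6 = 37.699112
per-turn = √(37.699112² + 15.5²) = √(1421.2230 + 240.25) = √1661.4730 = 40.761171
L = 4.25 × 40.761171 = 173.234975
V = π·3.75² × L = 44.178647 × 173.234975 = 7653.286769

L=173.235 V=7653.287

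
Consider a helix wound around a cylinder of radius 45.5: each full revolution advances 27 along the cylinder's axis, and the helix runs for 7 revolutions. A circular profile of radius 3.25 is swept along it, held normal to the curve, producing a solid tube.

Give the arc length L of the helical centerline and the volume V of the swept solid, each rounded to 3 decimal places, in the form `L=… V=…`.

L=2010.100 V=66701.281

2πR = 2π·45.5 = 285.884931
per-turn = √(285.884931² + 27²) = √(81730.1940 + 729) = √82459.1940 = 287.157089
L = 7 × 287.157089 = 2010.099626
V = π·3.25² × L = 33.183072 × 2010.099626 = 66701.281443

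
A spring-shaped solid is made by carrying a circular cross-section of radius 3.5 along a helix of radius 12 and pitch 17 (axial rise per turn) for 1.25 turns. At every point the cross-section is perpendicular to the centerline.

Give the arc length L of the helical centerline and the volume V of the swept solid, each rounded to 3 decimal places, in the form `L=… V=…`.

2πR = 2π·12 = 75.398224
per-turn = √(75.398224² + 17²) = √(5684.8921 + 289) = √5973.8921 = 77.290958
L = 1.25 × 77.290958 = 96.613697
V = π·3.5² × L = 38.484510 × 96.613697 = 3718.130792

L=96.614 V=3718.131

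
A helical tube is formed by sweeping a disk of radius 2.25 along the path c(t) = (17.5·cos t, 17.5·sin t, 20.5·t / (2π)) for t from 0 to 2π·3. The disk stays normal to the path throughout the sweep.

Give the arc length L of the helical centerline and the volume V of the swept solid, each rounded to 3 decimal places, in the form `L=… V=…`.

L=335.551 V=5336.712

2πR = 2π·17.5 = 109.955743
per-turn = √(109.955743² + 20.5²) = √(12090.2654 + 420.25) = √12510.5154 = 111.850415
L = 3 × 111.850415 = 335.551246
V = π·2.25² × L = 15.904313 × 335.551246 = 5336.711976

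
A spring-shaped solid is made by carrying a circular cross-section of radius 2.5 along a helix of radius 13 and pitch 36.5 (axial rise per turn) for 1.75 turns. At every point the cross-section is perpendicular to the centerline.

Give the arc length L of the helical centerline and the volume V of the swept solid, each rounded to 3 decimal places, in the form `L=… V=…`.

2πR = 2π·13 = 81.681409
per-turn = √(81.681409² + 36.5²) = √(6671.8526 + 1332.25) = √8004.1026 = 89.465650
L = 1.75 × 89.465650 = 156.564888
V = π·2.5² × L = 19.634954 × 156.564888 = 3074.144386

L=156.565 V=3074.144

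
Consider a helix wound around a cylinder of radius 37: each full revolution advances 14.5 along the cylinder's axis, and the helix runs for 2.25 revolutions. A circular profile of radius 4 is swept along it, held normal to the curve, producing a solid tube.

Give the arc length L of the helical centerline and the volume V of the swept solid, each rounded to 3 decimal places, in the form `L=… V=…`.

L=524.092 V=26343.718

2πR = 2π·37 = 232.477856
per-turn = √(232.477856² + 14.5²) = √(54045.9537 + 210.25) = √54256.2037 = 232.929611
L = 2.25 × 232.929611 = 524.091625
V = π·4² × L = 50.265482 × 524.091625 = 26343.718375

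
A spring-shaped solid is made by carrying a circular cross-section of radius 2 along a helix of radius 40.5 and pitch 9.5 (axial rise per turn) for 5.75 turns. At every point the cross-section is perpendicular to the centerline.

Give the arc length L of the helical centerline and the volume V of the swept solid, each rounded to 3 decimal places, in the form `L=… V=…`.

L=1464.216 V=18399.882

2πR = 2π·40.5 = 254.469005
per-turn = √(254.469005² + 9.5²) = √(64754.4745 + 90.25) = √64844.7245 = 254.646273
L = 5.75 × 254.646273 = 1464.216071
V = π·2² × L = 12.566371 × 1464.216071 = 18399.881809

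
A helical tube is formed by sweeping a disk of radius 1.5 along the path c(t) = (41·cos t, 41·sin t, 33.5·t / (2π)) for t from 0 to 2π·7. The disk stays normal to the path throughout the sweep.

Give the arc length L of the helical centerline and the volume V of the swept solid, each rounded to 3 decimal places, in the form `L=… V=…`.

L=1818.458 V=12853.919

2πR = 2π·41 = 257.610598
per-turn = √(257.610598² + 33.5²) = √(66363.2200 + 1122.25) = √67485.4700 = 259.779657
L = 7 × 259.779657 = 1818.457596
V = π·1.5² × L = 7.068583 × 1818.457596 = 12853.919307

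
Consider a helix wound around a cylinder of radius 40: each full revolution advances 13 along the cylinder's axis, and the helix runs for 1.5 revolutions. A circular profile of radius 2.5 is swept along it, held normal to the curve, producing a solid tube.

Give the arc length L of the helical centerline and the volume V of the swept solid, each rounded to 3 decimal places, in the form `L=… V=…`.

2πR = 2π·40 = 251.327412
per-turn = √(251.327412² + 13²) = √(63165.4682 + 169) = √63334.4682 = 251.663403
L = 1.5 × 251.663403 = 377.495104
V = π·2.5² × L = 19.634954 × 377.495104 = 7412.099030

L=377.495 V=7412.099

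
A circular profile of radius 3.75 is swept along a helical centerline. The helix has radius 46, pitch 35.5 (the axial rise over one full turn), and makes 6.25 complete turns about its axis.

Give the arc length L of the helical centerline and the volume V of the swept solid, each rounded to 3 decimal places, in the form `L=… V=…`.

L=1819.991 V=80404.730

2πR = 2π·46 = 289.026524
per-turn = √(289.026524² + 35.5²) = √(83536.3317 + 1260.25) = √84796.5817 = 291.198526
L = 6.25 × 291.198526 = 1819.990789
V = π·3.75² × L = 44.178647 × 1819.990789 = 80404.730032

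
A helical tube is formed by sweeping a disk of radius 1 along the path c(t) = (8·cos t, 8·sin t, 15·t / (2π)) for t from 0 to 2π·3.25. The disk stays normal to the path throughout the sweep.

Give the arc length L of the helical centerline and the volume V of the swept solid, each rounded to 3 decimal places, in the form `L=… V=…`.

L=170.482 V=535.584

2πR = 2π·8 = 50.265482
per-turn = √(50.265482² + 15²) = √(2526.6187 + 225) = √2751.6187 = 52.455874
L = 3.25 × 52.455874 = 170.481591
V = π·1² × L = 3.141593 × 170.481591 = 535.583713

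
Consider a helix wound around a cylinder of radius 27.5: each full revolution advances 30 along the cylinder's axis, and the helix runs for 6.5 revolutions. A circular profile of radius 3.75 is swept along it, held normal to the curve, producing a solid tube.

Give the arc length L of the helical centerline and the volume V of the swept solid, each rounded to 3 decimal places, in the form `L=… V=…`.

L=1139.922 V=50360.211

2πR = 2π·27.5 = 172.787596
per-turn = √(172.787596² + 30²) = √(29855.5533 + 900) = √30755.5533 = 175.372613
L = 6.5 × 175.372613 = 1139.921983
V = π·3.75² × L = 44.178647 × 1139.921983 = 50360.210545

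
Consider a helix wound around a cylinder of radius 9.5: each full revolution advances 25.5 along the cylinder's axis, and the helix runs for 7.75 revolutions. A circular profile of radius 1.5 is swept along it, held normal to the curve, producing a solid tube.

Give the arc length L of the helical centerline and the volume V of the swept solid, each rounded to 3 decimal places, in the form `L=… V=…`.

L=503.045 V=3555.813

2πR = 2π·9.5 = 59.690260
per-turn = √(59.690260² + 25.5²) = √(3562.9272 + 650.25) = √4213.1772 = 64.908992
L = 7.75 × 64.908992 = 503.044685
V = π·1.5² × L = 7.068583 × 503.044685 = 3555.813344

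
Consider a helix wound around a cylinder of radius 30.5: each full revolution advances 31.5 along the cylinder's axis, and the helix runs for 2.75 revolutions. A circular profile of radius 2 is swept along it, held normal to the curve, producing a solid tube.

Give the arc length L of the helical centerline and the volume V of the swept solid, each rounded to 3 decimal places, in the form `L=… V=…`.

L=534.074 V=6711.373

2πR = 2π·30.5 = 191.637152
per-turn = √(191.637152² + 31.5²) = √(36724.7980 + 992.25) = √37717.0480 = 194.208774
L = 2.75 × 194.208774 = 534.074129
V = π·2² × L = 12.566371 × 534.074129 = 6711.373441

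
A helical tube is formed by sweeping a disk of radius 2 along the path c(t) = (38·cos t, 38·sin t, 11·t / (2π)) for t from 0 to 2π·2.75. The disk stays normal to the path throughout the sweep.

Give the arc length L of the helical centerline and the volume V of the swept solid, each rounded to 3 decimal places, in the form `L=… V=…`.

2πR = 2π·38 = 238.761042
per-turn = √(238.761042² + 11²) = √(57006.8350 + 121) = √57127.8350 = 239.014299
L = 2.75 × 239.014299 = 657.289322
V = π·2² × L = 12.566371 × 657.289322 = 8259.741217

L=657.289 V=8259.741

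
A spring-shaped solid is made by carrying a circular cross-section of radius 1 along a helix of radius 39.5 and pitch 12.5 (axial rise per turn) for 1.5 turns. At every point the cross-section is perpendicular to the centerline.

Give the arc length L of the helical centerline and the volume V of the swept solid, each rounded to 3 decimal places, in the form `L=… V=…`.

L=372.751 V=1171.031

2πR = 2π·39.5 = 248.185820
per-turn = √(248.185820² + 12.5²) = √(61596.2011 + 156.25) = √61752.4511 = 248.500405
L = 1.5 × 248.500405 = 372.750607
V = π·1² × L = 3.141593 × 372.750607 = 1171.030568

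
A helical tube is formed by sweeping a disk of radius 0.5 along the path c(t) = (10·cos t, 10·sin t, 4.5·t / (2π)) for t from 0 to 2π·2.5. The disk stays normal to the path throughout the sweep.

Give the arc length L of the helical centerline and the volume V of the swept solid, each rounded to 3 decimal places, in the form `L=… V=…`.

2πR = 2π·10 = 62.831853
per-turn = √(62.831853² + 4.5²) = √(3947.8418 + 20.25) = √3968.0918 = 62.992791
L = 2.5 × 62.992791 = 157.481978
V = π·0.5² × L = 0.785398 × 157.481978 = 123.686057

L=157.482 V=123.686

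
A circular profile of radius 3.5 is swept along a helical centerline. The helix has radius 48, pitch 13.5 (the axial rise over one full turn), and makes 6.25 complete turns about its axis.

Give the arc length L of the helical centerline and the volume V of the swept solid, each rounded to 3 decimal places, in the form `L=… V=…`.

L=1886.843 V=72614.231

2πR = 2π·48 = 301.592895
per-turn = √(301.592895² + 13.5²) = √(90958.2742 + 182.25) = √91140.5242 = 301.894889
L = 6.25 × 301.894889 = 1886.843058
V = π·3.5² × L = 38.484510 × 1886.843058 = 72614.230541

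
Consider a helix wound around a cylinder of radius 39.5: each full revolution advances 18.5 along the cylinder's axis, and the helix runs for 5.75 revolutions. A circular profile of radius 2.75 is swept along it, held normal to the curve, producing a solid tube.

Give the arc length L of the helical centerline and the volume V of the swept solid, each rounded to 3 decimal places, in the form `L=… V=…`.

L=1431.028 V=33998.775

2πR = 2π·39.5 = 248.185820
per-turn = √(248.185820² + 18.5²) = √(61596.2011 + 342.25) = √61938.4511 = 248.874368
L = 5.75 × 248.874368 = 1431.027616
V = π·2.75² × L = 23.758294 × 1431.027616 = 33998.775462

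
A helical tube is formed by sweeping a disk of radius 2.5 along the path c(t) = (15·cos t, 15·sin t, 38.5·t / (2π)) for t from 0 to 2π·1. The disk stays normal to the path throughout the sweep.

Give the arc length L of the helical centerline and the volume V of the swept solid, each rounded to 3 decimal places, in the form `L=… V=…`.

2πR = 2π·15 = 94.247780
per-turn = √(94.247780² + 38.5²) = √(8882.6440 + 1482.25) = √10364.8940 = 101.808123
L = 1 × 101.808123 = 101.808123
V = π·2.5² × L = 19.634954 × 101.808123 = 1998.997826

L=101.808 V=1998.998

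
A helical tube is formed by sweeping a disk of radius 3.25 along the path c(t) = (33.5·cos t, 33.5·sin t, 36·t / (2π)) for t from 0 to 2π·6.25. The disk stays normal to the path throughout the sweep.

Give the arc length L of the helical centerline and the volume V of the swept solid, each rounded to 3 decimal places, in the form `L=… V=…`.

2πR = 2π·33.5 = 210.486708
per-turn = √(210.486708² + 36²) = √(44304.6542 + 1296) = √45600.6542 = 213.543097
L = 6.25 × 213.543097 = 1334.644354
V = π·3.25² × L = 33.183072 × 1334.644354 = 44287.600248

L=1334.644 V=44287.600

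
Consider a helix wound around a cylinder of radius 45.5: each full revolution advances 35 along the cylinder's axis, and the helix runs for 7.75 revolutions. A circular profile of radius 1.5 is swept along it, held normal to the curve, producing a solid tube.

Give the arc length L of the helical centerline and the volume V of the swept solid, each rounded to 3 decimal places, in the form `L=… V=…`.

L=2232.151 V=15778.143

2πR = 2π·45.5 = 285.884931
per-turn = √(285.884931² + 35²) = √(81730.1940 + 1225) = √82955.1940 = 288.019433
L = 7.75 × 288.019433 = 2232.150609
V = π·1.5² × L = 7.068583 × 2232.150609 = 15778.142900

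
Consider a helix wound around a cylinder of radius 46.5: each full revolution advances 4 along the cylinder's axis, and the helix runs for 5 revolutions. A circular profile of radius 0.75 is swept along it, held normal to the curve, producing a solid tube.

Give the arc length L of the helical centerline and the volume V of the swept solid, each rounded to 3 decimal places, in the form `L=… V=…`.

L=1460.977 V=2581.760

2πR = 2π·46.5 = 292.168117
per-turn = √(292.168117² + 4²) = √(85362.2085 + 16) = √85378.2085 = 292.195497
L = 5 × 292.195497 = 1460.977485
V = π·0.75² × L = 1.767146 × 1460.977485 = 2581.760325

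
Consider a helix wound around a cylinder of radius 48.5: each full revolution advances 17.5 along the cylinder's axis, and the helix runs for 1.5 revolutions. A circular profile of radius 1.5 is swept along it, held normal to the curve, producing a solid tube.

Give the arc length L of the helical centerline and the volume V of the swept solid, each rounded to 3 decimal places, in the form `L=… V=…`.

2πR = 2π·48.5 = 304.734487
per-turn = √(304.734487² + 17.5²) = √(92863.1078 + 306.25) = √93169.3578 = 305.236560
L = 1.5 × 305.236560 = 457.854841
V = π·1.5² × L = 7.068583 × 457.854841 = 3236.385158

L=457.855 V=3236.385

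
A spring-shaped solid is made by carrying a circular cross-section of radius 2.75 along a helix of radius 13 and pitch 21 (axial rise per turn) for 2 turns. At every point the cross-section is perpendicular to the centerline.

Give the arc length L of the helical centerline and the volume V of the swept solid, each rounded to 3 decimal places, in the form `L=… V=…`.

2πR = 2π·13 = 81.681409
per-turn = √(81.681409² + 21²) = √(6671.8526 + 441) = √7112.8526 = 84.337729
L = 2 × 84.337729 = 168.675459
V = π·2.75² × L = 23.758294 × 168.675459 = 4007.441208

L=168.675 V=4007.441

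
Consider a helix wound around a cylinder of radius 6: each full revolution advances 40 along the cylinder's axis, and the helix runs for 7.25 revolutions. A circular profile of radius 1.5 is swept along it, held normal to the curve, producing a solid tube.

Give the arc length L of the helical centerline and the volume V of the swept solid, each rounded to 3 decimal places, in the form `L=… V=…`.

2πR = 2π·6 = 37.699112
per-turn = √(37.699112² + 40²) = √(1421.2230 + 1600) = √3021.2230 = 54.965653
L = 7.25 × 54.965653 = 398.500986
V = π·1.5² × L = 7.068583 × 398.500986 = 2816.837481

L=398.501 V=2816.837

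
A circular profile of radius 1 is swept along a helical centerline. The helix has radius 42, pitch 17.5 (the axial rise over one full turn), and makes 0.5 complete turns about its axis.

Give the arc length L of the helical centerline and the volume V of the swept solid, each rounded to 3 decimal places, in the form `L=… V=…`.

L=132.237 V=415.434

2πR = 2π·42 = 263.893783
per-turn = √(263.893783² + 17.5²) = √(69639.9287 + 306.25) = √69946.1787 = 264.473399
L = 0.5 × 264.473399 = 132.236699
V = π·1² × L = 3.141593 × 132.236699 = 415.433843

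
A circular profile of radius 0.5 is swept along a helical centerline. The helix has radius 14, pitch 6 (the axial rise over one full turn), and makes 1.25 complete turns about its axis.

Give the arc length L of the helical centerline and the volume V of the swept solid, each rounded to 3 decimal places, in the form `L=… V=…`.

L=110.211 V=86.560

2πR = 2π·14 = 87.964594
per-turn = √(87.964594² + 6²) = √(7737.7699 + 36) = √7773.7699 = 88.168985
L = 1.25 × 88.168985 = 110.211231
V = π·0.5² × L = 0.785398 × 110.211231 = 86.559698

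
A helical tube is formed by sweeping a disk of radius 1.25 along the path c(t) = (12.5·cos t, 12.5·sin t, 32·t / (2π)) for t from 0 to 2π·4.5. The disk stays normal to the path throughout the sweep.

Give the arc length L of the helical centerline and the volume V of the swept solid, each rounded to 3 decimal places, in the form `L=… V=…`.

2πR = 2π·12.5 = 78.539816
per-turn = √(78.539816² + 32²) = √(6168.5028 + 1024) = √7192.5028 = 84.808624
L = 4.5 × 84.808624 = 381.638809
V = π·1.25² × L = 4.908739 × 381.638809 = 1873.365124

L=381.639 V=1873.365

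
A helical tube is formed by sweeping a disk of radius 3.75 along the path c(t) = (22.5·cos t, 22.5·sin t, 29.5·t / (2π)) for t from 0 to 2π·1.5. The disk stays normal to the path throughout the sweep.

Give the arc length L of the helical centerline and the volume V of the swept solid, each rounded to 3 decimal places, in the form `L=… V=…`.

L=216.625 V=9570.205

2πR = 2π·22.5 = 141.371669
per-turn = √(141.371669² + 29.5²) = √(19985.9489 + 870.25) = √20856.1989 = 144.416754
L = 1.5 × 144.416754 = 216.625131
V = π·3.75² × L = 44.178647 × 216.625131 = 9570.205144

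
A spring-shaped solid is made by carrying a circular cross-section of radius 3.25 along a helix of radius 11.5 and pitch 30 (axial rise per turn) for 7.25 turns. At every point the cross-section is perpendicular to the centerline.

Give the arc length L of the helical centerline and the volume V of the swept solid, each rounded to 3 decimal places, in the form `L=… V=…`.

L=567.218 V=18822.033

2πR = 2π·11.5 = 72.256631
per-turn = √(72.256631² + 30²) = √(5221.0207 + 900) = √6121.0207 = 78.236952
L = 7.25 × 78.236952 = 567.217905
V = π·3.25² × L = 33.183072 × 567.217905 = 18822.032818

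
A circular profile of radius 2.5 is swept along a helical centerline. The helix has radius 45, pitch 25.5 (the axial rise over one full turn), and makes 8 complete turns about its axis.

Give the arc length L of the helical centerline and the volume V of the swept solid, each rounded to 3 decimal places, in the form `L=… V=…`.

2πR = 2π·45 = 282.743339
per-turn = √(282.743339² + 25.5²) = √(79943.7956 + 650.25) = √80594.0456 = 283.890904
L = 8 × 283.890904 = 2271.127236
V = π·2.5² × L = 19.634954 × 2271.127236 = 44593.478997

L=2271.127 V=44593.479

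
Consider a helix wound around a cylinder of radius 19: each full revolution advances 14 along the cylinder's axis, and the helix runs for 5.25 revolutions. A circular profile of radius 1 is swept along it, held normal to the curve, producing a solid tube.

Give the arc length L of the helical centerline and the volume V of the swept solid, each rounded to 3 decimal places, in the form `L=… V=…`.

2πR = 2π·19 = 119.380521
per-turn = √(119.380521² + 14²) = √(14251.7088 + 196) = √14447.7088 = 120.198622
L = 5.25 × 120.198622 = 631.042766
V = π·1² × L = 3.141593 × 631.042766 = 1982.479318

L=631.043 V=1982.479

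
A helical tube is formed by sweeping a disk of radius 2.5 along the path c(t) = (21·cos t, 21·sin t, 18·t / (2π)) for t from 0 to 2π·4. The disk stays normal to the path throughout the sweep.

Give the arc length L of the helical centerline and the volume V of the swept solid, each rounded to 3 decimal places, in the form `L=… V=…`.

L=532.676 V=10459.069

2πR = 2π·21 = 131.946891
per-turn = √(131.946891² + 18²) = √(17409.9822 + 324) = √17733.9822 = 133.168999
L = 4 × 133.168999 = 532.675994
V = π·2.5² × L = 19.634954 × 532.675994 = 10459.068685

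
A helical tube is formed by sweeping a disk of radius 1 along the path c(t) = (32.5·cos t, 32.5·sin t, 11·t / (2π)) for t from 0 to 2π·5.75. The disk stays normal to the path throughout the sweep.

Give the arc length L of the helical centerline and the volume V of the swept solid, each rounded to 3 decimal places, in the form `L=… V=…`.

2πR = 2π·32.5 = 204.203522
per-turn = √(204.203522² + 11²) = √(41699.0786 + 121) = √41820.0786 = 204.499581
L = 5.75 × 204.499581 = 1175.872590
V = π·1² × L = 3.141593 × 1175.872590 = 3694.112691

L=1175.873 V=3694.113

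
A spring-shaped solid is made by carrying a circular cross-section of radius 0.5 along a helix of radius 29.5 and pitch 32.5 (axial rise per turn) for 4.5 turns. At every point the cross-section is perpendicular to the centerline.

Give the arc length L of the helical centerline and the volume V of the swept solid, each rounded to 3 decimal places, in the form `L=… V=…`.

2πR = 2π·29.5 = 185.353967
per-turn = √(185.353967² + 32.5²) = √(34356.0929 + 1056.25) = √35412.3429 = 188.181675
L = 4.5 × 188.181675 = 846.817539
V = π·0.5² × L = 0.785398 × 846.817539 = 665.088940

L=846.818 V=665.089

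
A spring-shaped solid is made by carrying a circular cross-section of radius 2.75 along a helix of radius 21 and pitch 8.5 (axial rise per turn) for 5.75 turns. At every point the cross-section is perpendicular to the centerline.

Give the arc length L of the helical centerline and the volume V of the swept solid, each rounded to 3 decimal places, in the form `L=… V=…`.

2πR = 2π·21 = 131.946891
per-turn = √(131.946891² + 8.5²) = √(17409.9822 + 72.25) = √17482.2322 = 132.220392
L = 5.75 × 132.220392 = 760.267256
V = π·2.75² × L = 23.758294 × 760.267256 = 18062.653329

L=760.267 V=18062.653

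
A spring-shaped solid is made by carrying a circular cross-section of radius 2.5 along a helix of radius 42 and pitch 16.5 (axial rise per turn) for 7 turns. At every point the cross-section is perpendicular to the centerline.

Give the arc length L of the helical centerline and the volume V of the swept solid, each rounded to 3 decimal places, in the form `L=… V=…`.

2πR = 2π·42 = 263.893783
per-turn = √(263.893783² + 16.5²) = √(69639.9287 + 272.25) = √69912.1787 = 264.409112
L = 7 × 264.409112 = 1850.863786
V = π·2.5² × L = 19.634954 × 1850.863786 = 36341.625454

L=1850.864 V=36341.625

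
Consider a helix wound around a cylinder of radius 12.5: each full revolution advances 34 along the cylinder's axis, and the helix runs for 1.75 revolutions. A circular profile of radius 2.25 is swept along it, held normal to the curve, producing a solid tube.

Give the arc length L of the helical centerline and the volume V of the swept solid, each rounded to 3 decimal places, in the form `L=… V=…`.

2πR = 2π·12.5 = 78.539816
per-turn = √(78.539816² + 34²) = √(6168.5028 + 1156) = √7324.5028 = 85.583309
L = 1.75 × 85.583309 = 149.770790
V = π·2.25² × L = 15.904313 × 149.770790 = 2382.001501

L=149.771 V=2382.002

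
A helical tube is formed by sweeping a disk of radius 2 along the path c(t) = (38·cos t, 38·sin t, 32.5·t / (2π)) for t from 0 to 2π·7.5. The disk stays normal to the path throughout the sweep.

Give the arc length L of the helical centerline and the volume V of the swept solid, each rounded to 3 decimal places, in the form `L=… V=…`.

2πR = 2π·38 = 238.761042
per-turn = √(238.761042² + 32.5²) = √(57006.8350 + 1056.25) = √58063.0850 = 240.962829
L = 7.5 × 240.962829 = 1807.221218
V = π·2² × L = 12.566371 × 1807.221218 = 22710.211613

L=1807.221 V=22710.212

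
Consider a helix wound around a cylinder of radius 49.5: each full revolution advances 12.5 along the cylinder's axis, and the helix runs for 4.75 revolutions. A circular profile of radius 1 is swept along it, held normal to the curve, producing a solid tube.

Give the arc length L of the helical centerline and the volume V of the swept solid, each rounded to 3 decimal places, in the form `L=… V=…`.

2πR = 2π·49.5 = 311.017673
per-turn = √(311.017673² + 12.5²) = √(96731.9927 + 156.25) = √96888.2427 = 311.268763
L = 4.75 × 311.268763 = 1478.526624
V = π·1² × L = 3.141593 × 1478.526624 = 4644.928379

L=1478.527 V=4644.928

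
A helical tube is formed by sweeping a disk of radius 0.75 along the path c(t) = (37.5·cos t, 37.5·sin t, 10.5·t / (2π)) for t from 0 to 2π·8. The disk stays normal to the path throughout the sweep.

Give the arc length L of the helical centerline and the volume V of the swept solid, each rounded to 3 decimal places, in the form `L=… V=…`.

2πR = 2π·37.5 = 235.619449
per-turn = √(235.619449² + 10.5²) = √(55516.5248 + 110.25) = √55626.7748 = 235.853291
L = 8 × 235.853291 = 1886.826326
V = π·0.75² × L = 1.767146 × 1886.826326 = 3334.297345

L=1886.826 V=3334.297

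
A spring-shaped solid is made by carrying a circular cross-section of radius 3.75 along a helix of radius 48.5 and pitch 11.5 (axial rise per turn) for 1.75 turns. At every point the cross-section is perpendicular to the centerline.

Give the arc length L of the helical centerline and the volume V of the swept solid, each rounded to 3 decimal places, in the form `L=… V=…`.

2πR = 2π·48.5 = 304.734487
per-turn = √(304.734487² + 11.5²) = √(92863.1078 + 132.25) = √92995.3578 = 304.951402
L = 1.75 × 304.951402 = 533.664954
V = π·3.75² × L = 44.178647 × 533.664954 = 23576.595461

L=533.665 V=23576.595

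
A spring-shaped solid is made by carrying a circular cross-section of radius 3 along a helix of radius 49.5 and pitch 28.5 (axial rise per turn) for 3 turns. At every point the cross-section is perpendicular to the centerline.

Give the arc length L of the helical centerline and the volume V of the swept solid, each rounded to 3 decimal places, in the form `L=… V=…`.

L=936.962 V=26491.982

2πR = 2π·49.5 = 311.017673
per-turn = √(311.017673² + 28.5²) = √(96731.9927 + 812.25) = √97544.2427 = 312.320737
L = 3 × 312.320737 = 936.962211
V = π·3² × L = 28.274334 × 936.962211 = 26491.982386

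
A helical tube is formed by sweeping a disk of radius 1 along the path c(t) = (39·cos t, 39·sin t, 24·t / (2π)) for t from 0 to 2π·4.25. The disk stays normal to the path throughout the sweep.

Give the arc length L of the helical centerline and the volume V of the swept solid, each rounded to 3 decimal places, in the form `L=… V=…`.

L=1046.421 V=3287.429

2πR = 2π·39 = 245.044227
per-turn = √(245.044227² + 24²) = √(60046.6732 + 576) = √60622.6732 = 246.216720
L = 4.25 × 246.216720 = 1046.421060
V = π·1² × L = 3.141593 × 1046.421060 = 3287.428714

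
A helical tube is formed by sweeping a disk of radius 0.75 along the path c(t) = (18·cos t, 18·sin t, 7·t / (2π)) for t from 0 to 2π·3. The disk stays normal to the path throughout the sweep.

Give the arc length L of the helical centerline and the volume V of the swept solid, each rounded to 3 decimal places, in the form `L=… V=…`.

L=339.941 V=600.726

2πR = 2π·18 = 113.097336
per-turn = √(113.097336² + 7²) = √(12791.0073 + 49) = √12840.0073 = 113.313756
L = 3 × 113.313756 = 339.941268
V = π·0.75² × L = 1.767146 × 339.941268 = 600.725807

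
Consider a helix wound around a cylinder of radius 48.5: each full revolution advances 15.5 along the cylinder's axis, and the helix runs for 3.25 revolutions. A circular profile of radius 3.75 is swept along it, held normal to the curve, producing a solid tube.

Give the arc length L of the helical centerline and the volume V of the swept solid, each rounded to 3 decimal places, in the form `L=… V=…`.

L=991.667 V=43810.523

2πR = 2π·48.5 = 304.734487
per-turn = √(304.734487² + 15.5²) = √(92863.1078 + 240.25) = √93103.3578 = 305.128428
L = 3.25 × 305.128428 = 991.667392
V = π·3.75² × L = 44.178647 × 991.667392 = 43810.523358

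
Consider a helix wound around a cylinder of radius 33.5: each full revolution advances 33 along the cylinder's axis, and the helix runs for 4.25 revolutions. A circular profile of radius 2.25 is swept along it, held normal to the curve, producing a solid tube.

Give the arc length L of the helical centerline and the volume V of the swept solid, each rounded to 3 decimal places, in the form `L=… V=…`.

2πR = 2π·33.5 = 210.486708
per-turn = √(210.486708² + 33²) = √(44304.6542 + 1089) = √45393.6542 = 213.057866
L = 4.25 × 213.057866 = 905.495929
V = π·2.25² × L = 15.904313 × 905.495929 = 14401.290509

L=905.496 V=14401.291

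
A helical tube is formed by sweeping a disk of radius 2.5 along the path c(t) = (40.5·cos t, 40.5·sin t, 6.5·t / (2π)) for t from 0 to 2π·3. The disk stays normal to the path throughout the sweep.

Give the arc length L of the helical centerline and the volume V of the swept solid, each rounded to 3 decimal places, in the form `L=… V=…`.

2πR = 2π·40.5 = 254.469005
per-turn = √(254.469005² + 6.5²) = √(64754.4745 + 42.25) = √64796.7245 = 254.552007
L = 3 × 254.552007 = 763.656022
V = π·2.5² × L = 19.634954 × 763.656022 = 14994.350933

L=763.656 V=14994.351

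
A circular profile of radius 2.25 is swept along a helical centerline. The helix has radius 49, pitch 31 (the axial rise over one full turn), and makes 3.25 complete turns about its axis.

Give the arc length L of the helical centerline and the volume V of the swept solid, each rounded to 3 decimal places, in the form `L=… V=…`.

2πR = 2π·49 = 307.876080
per-turn = √(307.876080² + 31²) = √(94787.6807 + 961) = √95748.6807 = 309.432837
L = 3.25 × 309.432837 = 1005.656721
V = π·2.25² × L = 15.904313 × 1005.656721 = 15994.279062

L=1005.657 V=15994.279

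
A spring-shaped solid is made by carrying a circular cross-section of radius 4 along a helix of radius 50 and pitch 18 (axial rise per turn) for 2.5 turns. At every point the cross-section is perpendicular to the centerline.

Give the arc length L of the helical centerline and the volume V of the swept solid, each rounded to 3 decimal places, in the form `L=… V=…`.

L=786.686 V=39543.165

2πR = 2π·50 = 314.159265
per-turn = √(314.159265² + 18²) = √(98696.0440 + 324) = √99020.0440 = 314.674505
L = 2.5 × 314.674505 = 786.686262
V = π·4² × L = 50.265482 × 786.686262 = 39543.164510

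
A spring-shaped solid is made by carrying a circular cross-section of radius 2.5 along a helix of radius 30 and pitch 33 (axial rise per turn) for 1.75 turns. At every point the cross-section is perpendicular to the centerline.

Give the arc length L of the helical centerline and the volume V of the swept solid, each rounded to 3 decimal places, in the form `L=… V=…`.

L=334.884 V=6575.437

2πR = 2π·30 = 188.495559
per-turn = √(188.495559² + 33²) = √(35530.5758 + 1089) = √36619.5758 = 191.362420
L = 1.75 × 191.362420 = 334.884235
V = π·2.5² × L = 19.634954 × 334.884235 = 6575.436583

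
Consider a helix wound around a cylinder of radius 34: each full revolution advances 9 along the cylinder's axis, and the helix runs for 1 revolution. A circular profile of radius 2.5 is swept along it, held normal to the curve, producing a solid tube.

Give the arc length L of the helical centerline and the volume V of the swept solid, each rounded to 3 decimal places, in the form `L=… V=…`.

2πR = 2π·34 = 213.628300
per-turn = √(213.628300² + 9²) = √(45637.0508 + 81) = √45718.0508 = 213.817798
L = 1 × 213.817798 = 213.817798
V = π·2.5² × L = 19.634954 × 213.817798 = 4198.302647

L=213.818 V=4198.303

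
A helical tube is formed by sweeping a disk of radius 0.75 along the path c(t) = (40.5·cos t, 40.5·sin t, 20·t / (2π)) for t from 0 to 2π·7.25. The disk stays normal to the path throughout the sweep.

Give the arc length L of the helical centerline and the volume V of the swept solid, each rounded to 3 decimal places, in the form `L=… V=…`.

L=1850.590 V=3270.262

2πR = 2π·40.5 = 254.469005
per-turn = √(254.469005² + 20²) = √(64754.4745 + 400) = √65154.4745 = 255.253745
L = 7.25 × 255.253745 = 1850.589653
V = π·0.75² × L = 1.767146 × 1850.589653 = 3270.261858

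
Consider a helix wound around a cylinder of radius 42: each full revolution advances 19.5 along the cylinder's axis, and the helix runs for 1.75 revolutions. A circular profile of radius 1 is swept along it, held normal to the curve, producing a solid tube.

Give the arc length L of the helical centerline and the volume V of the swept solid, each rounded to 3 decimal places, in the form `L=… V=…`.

2πR = 2π·42 = 263.893783
per-turn = √(263.893783² + 19.5²) = √(69639.9287 + 380.25) = √70020.1787 = 264.613262
L = 1.75 × 264.613262 = 463.073209
V = π·1² × L = 3.141593 × 463.073209 = 1454.787392

L=463.073 V=1454.787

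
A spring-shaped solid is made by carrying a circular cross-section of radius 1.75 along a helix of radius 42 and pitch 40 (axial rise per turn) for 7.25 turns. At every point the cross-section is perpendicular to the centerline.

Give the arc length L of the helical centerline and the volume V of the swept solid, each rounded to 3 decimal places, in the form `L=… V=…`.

L=1935.084 V=18617.687

2πR = 2π·42 = 263.893783
per-turn = √(263.893783² + 40²) = √(69639.9287 + 1600) = √71239.9287 = 266.908090
L = 7.25 × 266.908090 = 1935.083654
V = π·1.75² × L = 9.621128 × 1935.083654 = 18617.686566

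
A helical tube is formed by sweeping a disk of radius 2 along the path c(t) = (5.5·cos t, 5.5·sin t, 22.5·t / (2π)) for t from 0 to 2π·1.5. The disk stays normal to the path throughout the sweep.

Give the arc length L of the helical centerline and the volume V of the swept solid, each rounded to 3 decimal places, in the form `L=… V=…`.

L=61.855 V=777.295

2πR = 2π·5.5 = 34.557519
per-turn = √(34.557519² + 22.5²) = √(1194.2221 + 506.25) = √1700.4721 = 41.236781
L = 1.5 × 41.236781 = 61.855172
V = π·2² × L = 12.566371 × 61.855172 = 777.295015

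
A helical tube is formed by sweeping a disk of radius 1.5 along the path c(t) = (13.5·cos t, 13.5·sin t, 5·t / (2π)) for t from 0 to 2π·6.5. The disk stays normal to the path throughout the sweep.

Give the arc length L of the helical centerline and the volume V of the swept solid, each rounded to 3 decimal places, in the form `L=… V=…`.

L=552.307 V=3904.025

2πR = 2π·13.5 = 84.823002
per-turn = √(84.823002² + 5²) = √(7194.9416 + 25) = √7219.9416 = 84.970240
L = 6.5 × 84.970240 = 552.306557
V = π·1.5² × L = 7.068583 × 552.306557 = 3904.025000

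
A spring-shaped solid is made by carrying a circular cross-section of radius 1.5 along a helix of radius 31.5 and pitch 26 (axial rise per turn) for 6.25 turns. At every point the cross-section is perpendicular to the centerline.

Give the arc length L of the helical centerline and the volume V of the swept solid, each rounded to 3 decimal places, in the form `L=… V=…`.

2πR = 2π·31.5 = 197.920337
per-turn = √(197.920337² + 26²) = √(39172.4599 + 676) = √39848.4599 = 199.620790
L = 6.25 × 199.620790 = 1247.629939
V = π·1.5² × L = 7.068583 × 1247.629939 = 8818.976361

L=1247.630 V=8818.976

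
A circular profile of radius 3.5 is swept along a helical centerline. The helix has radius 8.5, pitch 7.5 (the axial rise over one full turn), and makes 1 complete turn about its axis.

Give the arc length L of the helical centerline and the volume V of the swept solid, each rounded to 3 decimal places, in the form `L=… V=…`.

2πR = 2π·8.5 = 53.407075
per-turn = √(53.407075² + 7.5²) = √(2852.3157 + 56.25) = √2908.5657 = 53.931120
L = 1 × 53.931120 = 53.931120
V = π·3.5² × L = 38.484510 × 53.931120 = 2075.512716

L=53.931 V=2075.513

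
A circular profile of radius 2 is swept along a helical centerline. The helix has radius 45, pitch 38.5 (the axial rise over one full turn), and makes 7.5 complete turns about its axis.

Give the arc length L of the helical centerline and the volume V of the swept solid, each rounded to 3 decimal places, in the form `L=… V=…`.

2πR = 2π·45 = 282.743339
per-turn = √(282.743339² + 38.5²) = √(79943.7956 + 1482.25) = √81426.0456 = 285.352494
L = 7.5 × 285.352494 = 2140.143703
V = π·2² × L = 12.566371 × 2140.143703 = 26893.838935

L=2140.144 V=26893.839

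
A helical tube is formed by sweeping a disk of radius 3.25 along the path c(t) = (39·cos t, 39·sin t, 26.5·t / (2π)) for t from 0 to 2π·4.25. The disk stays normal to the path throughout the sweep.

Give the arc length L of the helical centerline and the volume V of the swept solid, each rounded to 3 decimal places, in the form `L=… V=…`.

2πR = 2π·39 = 245.044227
per-turn = √(245.044227² + 26.5²) = √(60046.6732 + 702.25) = √60748.9232 = 246.472966
L = 4.25 × 246.472966 = 1047.510107
V = π·3.25² × L = 33.183072 × 1047.510107 = 34759.603734

L=1047.510 V=34759.604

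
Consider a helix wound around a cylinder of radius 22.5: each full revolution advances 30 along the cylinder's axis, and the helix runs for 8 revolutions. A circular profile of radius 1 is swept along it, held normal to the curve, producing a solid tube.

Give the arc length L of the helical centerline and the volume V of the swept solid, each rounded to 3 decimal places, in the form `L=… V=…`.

2πR = 2π·22.5 = 141.371669
per-turn = √(141.371669² + 30²) = √(19985.9489 + 900) = √20885.9489 = 144.519718
L = 8 × 144.519718 = 1156.157745
V = π·1² × L = 3.141593 × 1156.157745 = 3632.176677

L=1156.158 V=3632.177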